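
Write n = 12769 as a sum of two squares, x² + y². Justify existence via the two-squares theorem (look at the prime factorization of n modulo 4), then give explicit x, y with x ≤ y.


Step 1: Factor n = 12769 = 113^2.
Step 2: Check the mod-4 condition on each prime factor: 113 ≡ 1 (mod 4), exponent 2.
All primes ≡ 3 (mod 4) appear to even exponent (or don't appear), so by the two-squares theorem n IS expressible as a sum of two squares.
Step 3: Build a representation. Here n = 113 · 113 is a product of primes ≡ 1 (mod 4). Each prime p ≡ 1 (mod 4) is itself a sum of two squares; find a² by testing p − a² for a perfect square:
  113: 113 − 1² = 112, 113 − 2² = 109, 113 − 3² = 104, 113 − 4² = 97, 113 − 5² = 88, 113 − 6² = 77, 113 − 7² = 64 = 8² ⇒ 113 = 7² + 8².
  Combine using the Brahmagupta–Fibonacci identity (a² + b²)(c² + d²) = (ac − bd)² + (ad + bc)² = (ac + bd)² + (ad − bc)²:
  113 · 113 = 12769: from (7² + 8²)(7² + 8²), take (7·7 − 8·8, 7·8 + 8·7) = (49 − 64, 56 + 56) = (-15, 112); dropping signs (only squares matter) gives (15, 112); check 15² + 112² = 225 + 12544 = 12769 ✓.
Step 4: Order so x ≤ y and verify: 15² + 112² = 225 + 12544 = 12769 = n. ✓

n = 12769 = 15² + 112² (one valid representation with x ≤ y).


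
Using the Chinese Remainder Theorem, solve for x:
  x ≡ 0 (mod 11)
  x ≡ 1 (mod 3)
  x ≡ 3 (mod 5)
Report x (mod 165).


Moduli 11, 3, 5 are pairwise coprime; by CRT there is a unique solution modulo M = 11 · 3 · 5 = 165.
Solve pairwise, accumulating the modulus:
  Start with x ≡ 0 (mod 11).
  Combine with x ≡ 1 (mod 3): since gcd(11, 3) = 1, we get a unique residue mod 33.
    Write x = 0 + 11·t and substitute into x ≡ 1 (mod 3): 11·t ≡ 1 − 0 = 1 (mod 3).
    Reduce coefficients mod 3: 2·t ≡ 1 (mod 3).
    The inverse of 2 mod 3 is 2 (since 2·2 = 4 = 1·3 + 1), so t ≡ 2·1 = 2 ≡ 2 (mod 3).
    Then x = 0 + 11·2 = 22, valid modulo lcm(11, 3) = 33: x ≡ 22 (mod 33).
  Combine with x ≡ 3 (mod 5): since gcd(33, 5) = 1, we get a unique residue mod 165.
    Write x = 22 + 33·t and substitute into x ≡ 3 (mod 5): 33·t ≡ 3 − 22 = -19 (mod 5).
    Reduce coefficients mod 5: 3·t ≡ 1 (mod 5).
    The inverse of 3 mod 5 is 2 (since 3·2 = 6 = 1·5 + 1), so t ≡ 2·1 = 2 ≡ 2 (mod 5).
    Then x = 22 + 33·2 = 88, valid modulo lcm(33, 5) = 165: x ≡ 88 (mod 165).
Verify: 88 mod 11 = 0 ✓, 88 mod 3 = 1 ✓, 88 mod 5 = 3 ✓.

x ≡ 88 (mod 165).


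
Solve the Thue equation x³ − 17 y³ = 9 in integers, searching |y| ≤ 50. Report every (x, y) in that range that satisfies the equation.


The equation is x³ - 17y³ = 9. For fixed y, x³ = 17·y³ + 9, so a solution requires the RHS to be a perfect cube.
Strategy: iterate y from -50 to 50, compute RHS = 17·y³ + 9, and check whether it is a (positive or negative) perfect cube.
Check small values of y:
  y = 0: RHS = 9 is not a perfect cube.
  y = 1: RHS = 26 is not a perfect cube.
  y = -1: RHS = -8 = (-2)³ ⇒ x = -2 works.
  y = 2: RHS = 145 is not a perfect cube.
  y = -2: RHS = -127 is not a perfect cube.
  y = 3: RHS = 468 is not a perfect cube.
  y = -3: RHS = -450 is not a perfect cube.
Continuing the search up to |y| = 50 finds no further solutions beyond those listed.
Collected solutions: (-2, -1).

Solutions (with |y| ≤ 50): (-2, -1).


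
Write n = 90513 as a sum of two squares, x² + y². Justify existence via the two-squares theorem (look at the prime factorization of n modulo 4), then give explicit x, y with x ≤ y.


Step 1: Factor n = 90513 = 3^2 · 89 · 113.
Step 2: Check the mod-4 condition on each prime factor: 3 ≡ 3 (mod 4), exponent 2 (must be even); 89 ≡ 1 (mod 4), exponent 1; 113 ≡ 1 (mod 4), exponent 1.
All primes ≡ 3 (mod 4) appear to even exponent (or don't appear), so by the two-squares theorem n IS expressible as a sum of two squares.
Step 3: Build a representation. Group n = k² · m with k = 3 and m = 89 · 113 = 10057 (a product of primes ≡ 1 (mod 4)); a representation of m scales to one of n via (k·x)² + (k·y)² = k²(x² + y²). Each prime p ≡ 1 (mod 4) is itself a sum of two squares; find a² by testing p − a² for a perfect square:
  89: 89 − 1² = 88, 89 − 2² = 85, 89 − 3² = 80, 89 − 4² = 73, 89 − 5² = 64 = 8² ⇒ 89 = 5² + 8².
  113: 113 − 1² = 112, 113 − 2² = 109, 113 − 3² = 104, 113 − 4² = 97, 113 − 5² = 88, 113 − 6² = 77, 113 − 7² = 64 = 8² ⇒ 113 = 7² + 8².
  Combine using the Brahmagupta–Fibonacci identity (a² + b²)(c² + d²) = (ac − bd)² + (ad + bc)² = (ac + bd)² + (ad − bc)²:
  89 · 113 = 10057: from (5² + 8²)(7² + 8²), take (5·7 − 8·8, 5·8 + 8·7) = (35 − 64, 40 + 56) = (-29, 96); dropping signs (only squares matter) gives (29, 96); check 29² + 96² = 841 + 9216 = 10057 ✓.
  Scale by k = 3: (3·29, 3·96) = (87, 288).
Step 4: Order so x ≤ y and verify: 87² + 288² = 7569 + 82944 = 90513 = n. ✓

n = 90513 = 87² + 288² (one valid representation with x ≤ y).


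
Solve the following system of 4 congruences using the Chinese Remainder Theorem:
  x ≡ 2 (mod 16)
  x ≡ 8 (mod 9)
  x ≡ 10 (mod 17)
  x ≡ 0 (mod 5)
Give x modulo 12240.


Product of moduli M = 16 · 9 · 17 · 5 = 12240.
Merge one congruence at a time:
  Start: x ≡ 2 (mod 16).
  Combine with x ≡ 8 (mod 9); new modulus lcm = 144.
    Write x = 2 + 16·t and substitute into x ≡ 8 (mod 9): 16·t ≡ 8 − 2 = 6 (mod 9).
    Reduce coefficients mod 9: 7·t ≡ 6 (mod 9).
    The inverse of 7 mod 9 is 4 (since 7·4 = 28 = 3·9 + 1), so t ≡ 4·6 = 24 ≡ 6 (mod 9).
    Then x = 2 + 16·6 = 98, valid modulo lcm(16, 9) = 144: x ≡ 98 (mod 144).
  Combine with x ≡ 10 (mod 17); new modulus lcm = 2448.
    Write x = 98 + 144·t and substitute into x ≡ 10 (mod 17): 144·t ≡ 10 − 98 = -88 (mod 17).
    Reduce coefficients mod 17: 8·t ≡ 14 (mod 17).
    The inverse of 8 mod 17 is 15 (since 8·15 = 120 = 7·17 + 1), so t ≡ 15·14 = 210 ≡ 6 (mod 17).
    Then x = 98 + 144·6 = 962, valid modulo lcm(144, 17) = 2448: x ≡ 962 (mod 2448).
  Combine with x ≡ 0 (mod 5); new modulus lcm = 12240.
    Write x = 962 + 2448·t and substitute into x ≡ 0 (mod 5): 2448·t ≡ 0 − 962 = -962 (mod 5).
    Reduce coefficients mod 5: 3·t ≡ 3 (mod 5).
    The inverse of 3 mod 5 is 2 (since 3·2 = 6 = 1·5 + 1), so t ≡ 2·3 = 6 ≡ 1 (mod 5).
    Then x = 962 + 2448·1 = 3410, valid modulo lcm(2448, 5) = 12240: x ≡ 3410 (mod 12240).
Verify against each original: 3410 mod 16 = 2, 3410 mod 9 = 8, 3410 mod 17 = 10, 3410 mod 5 = 0.

x ≡ 3410 (mod 12240).


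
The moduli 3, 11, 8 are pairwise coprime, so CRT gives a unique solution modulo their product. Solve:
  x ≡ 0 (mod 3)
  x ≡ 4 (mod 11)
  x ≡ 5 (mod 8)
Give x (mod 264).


Moduli 3, 11, 8 are pairwise coprime; by CRT there is a unique solution modulo M = 3 · 11 · 8 = 264.
Solve pairwise, accumulating the modulus:
  Start with x ≡ 0 (mod 3).
  Combine with x ≡ 4 (mod 11): since gcd(3, 11) = 1, we get a unique residue mod 33.
    Write x = 0 + 3·t and substitute into x ≡ 4 (mod 11): 3·t ≡ 4 − 0 = 4 (mod 11).
    The inverse of 3 mod 11 is 4 (since 3·4 = 12 = 1·11 + 1), so t ≡ 4·4 = 16 ≡ 5 (mod 11).
    Then x = 0 + 3·5 = 15, valid modulo lcm(3, 11) = 33: x ≡ 15 (mod 33).
  Combine with x ≡ 5 (mod 8): since gcd(33, 8) = 1, we get a unique residue mod 264.
    Write x = 15 + 33·t and substitute into x ≡ 5 (mod 8): 33·t ≡ 5 − 15 = -10 (mod 8).
    Reduce coefficients mod 8: 1·t ≡ 6 (mod 8).
    So t ≡ 6 (mod 8).
    Then x = 15 + 33·6 = 213, valid modulo lcm(33, 8) = 264: x ≡ 213 (mod 264).
Verify: 213 mod 3 = 0 ✓, 213 mod 11 = 4 ✓, 213 mod 8 = 5 ✓.

x ≡ 213 (mod 264).


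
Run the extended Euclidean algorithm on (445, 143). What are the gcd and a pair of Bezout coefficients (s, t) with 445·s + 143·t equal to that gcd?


Euclidean algorithm on (445, 143) — divide until remainder is 0:
  445 = 3 · 143 + 16
  143 = 8 · 16 + 15
  16 = 1 · 15 + 1
  15 = 15 · 1 + 0
gcd(445, 143) = 1.
Track Bezout coefficients alongside the remainders: start with r₀ = 445 = a·1 + b·0 (s = 1, t = 0) and r₁ = 143 = a·0 + b·1 (s = 0, t = 1); each new remainder r_{k+1} = r_{k-1} − q_k·r_k inherits s_{k+1} = s_{k-1} − q_k·s_k, t_{k+1} = t_{k-1} − q_k·t_k, so r_k = a·s_k + b·t_k at every step:
  q = 3: r = 16, s = 1 − 3·0 = 1, t = 0 − 3·1 = -3  (check: 445·1 + 143·(-3) = 16)
  q = 8: r = 15, s = 0 − 8·1 = -8, t = 1 − 8·(-3) = 25  (check: 445·(-8) + 143·25 = 15)
  q = 1: r = 1, s = 1 − 1·(-8) = 9, t = -3 − 1·25 = -28  (check: 445·9 + 143·(-28) = 1)
The row with r = 1 (the gcd) gives the Bezout coefficients s = 9, t = -28.
Result: 445 · (9) + 143 · (-28) = 1.

gcd(445, 143) = 1; s = 9, t = -28 (check: 445·9 + 143·(-28) = 1).


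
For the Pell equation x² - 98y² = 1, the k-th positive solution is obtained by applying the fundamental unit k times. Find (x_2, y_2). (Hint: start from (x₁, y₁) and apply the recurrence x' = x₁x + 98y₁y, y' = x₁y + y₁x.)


Step 1: Find the fundamental solution (x₁, y₁) of x² - 98y² = 1.
  Expand √98 as a continued fraction. a₀ = ⌊√98⌋ = 9; iterate m_{k+1} = d_k·a_k − m_k, d_{k+1} = (98 − m_{k+1}²)/d_k, a_{k+1} = ⌊(a₀ + m_{k+1})/d_{k+1}⌋ (starting m₀ = 0, d₀ = 1), with convergents p_k = a_k·p_{k-1} + p_{k-2}, q_k = a_k·q_{k-1} + q_{k-2} (p₋₁ = 1, q₋₁ = 0):
  k = 0: a₀ = 9; p₀/q₀ = 9/1; p₀² − 98·q₀² = 81 − 98 = -17.
  k = 1: m = 9, d = 17, a = ⌊(9 + 9)/17⌋ = 1; p/q = (1·9 + 1)/(1·1 + 0) = 10/1; p² − 98·q² = 100 − 98 = 2.
  k = 2: m = 8, d = 2, a = ⌊(9 + 8)/2⌋ = 8; p/q = (8·10 + 9)/(8·1 + 1) = 89/9; p² − 98·q² = 7921 − 7938 = -17.
  k = 3: m = 8, d = 17, a = ⌊(9 + 8)/17⌋ = 1; p/q = (1·89 + 10)/(1·9 + 1) = 99/10; p² − 98·q² = 9801 − 9800 = 1.
  The first convergent with p² − 98·q² = 1 gives the fundamental solution (x₁, y₁) = (99, 10).
Step 2: Apply the recurrence (x_{n+1}, y_{n+1}) = (x₁x_n + 98y₁y_n, x₁y_n + y₁x_n) repeatedly.
  From (x_1, y_1) = (99, 10): x_2 = 99·99 + 98·10·10 = 19601; y_2 = 99·10 + 10·99 = 1980.
Step 3: Verify x_2² - 98·y_2² = 384199201 - 384199200 = 1 (should be 1). ✓

(x_1, y_1) = (99, 10); (x_2, y_2) = (19601, 1980).


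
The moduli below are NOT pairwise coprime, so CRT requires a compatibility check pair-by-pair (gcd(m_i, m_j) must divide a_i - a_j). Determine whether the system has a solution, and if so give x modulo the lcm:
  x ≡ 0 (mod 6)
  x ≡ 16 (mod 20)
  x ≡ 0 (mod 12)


Moduli 6, 20, 12 are not pairwise coprime, so CRT works modulo lcm(m_i) when all pairwise compatibility conditions hold.
Pairwise compatibility: gcd(m_i, m_j) must divide a_i - a_j for every pair.
Merge one congruence at a time:
  Start: x ≡ 0 (mod 6).
  Combine with x ≡ 16 (mod 20): gcd(6, 20) = 2; 16 - 0 = 16, which IS divisible by 2, so compatible.
    Write x = 0 + 6·t and substitute into x ≡ 16 (mod 20): 6·t ≡ 16 − 0 = 16 (mod 20).
    Divide the congruence (and modulus) by g = 2: 3·t ≡ 8 (mod 10).
    The inverse of 3 mod 10 is 7 (since 3·7 = 21 = 2·10 + 1), so t ≡ 7·8 = 56 ≡ 6 (mod 10).
    Then x = 0 + 6·6 = 36, valid modulo lcm(6, 20) = 60: x ≡ 36 (mod 60).
  Combine with x ≡ 0 (mod 12): gcd(60, 12) = 12; 0 - 36 = -36, which IS divisible by 12, so compatible.
    Write x = 36 + 60·t and substitute into x ≡ 0 (mod 12): 60·t ≡ 0 − 36 = -36 (mod 12).
    Divide the congruence (and modulus) by g = 12: 5·t ≡ -3 (mod 1).
    Modulo 1 every t works; take t = 0.
    Then x = 36 + 60·0 = 36, valid modulo lcm(60, 12) = 60: x ≡ 36 (mod 60).
Verify: 36 mod 6 = 0, 36 mod 20 = 16, 36 mod 12 = 0.

x ≡ 36 (mod 60).


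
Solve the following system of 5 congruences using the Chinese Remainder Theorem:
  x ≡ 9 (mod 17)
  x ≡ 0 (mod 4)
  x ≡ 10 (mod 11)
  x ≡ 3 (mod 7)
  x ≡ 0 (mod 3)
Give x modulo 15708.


Product of moduli M = 17 · 4 · 11 · 7 · 3 = 15708.
Merge one congruence at a time:
  Start: x ≡ 9 (mod 17).
  Combine with x ≡ 0 (mod 4); new modulus lcm = 68.
    Write x = 9 + 17·t and substitute into x ≡ 0 (mod 4): 17·t ≡ 0 − 9 = -9 (mod 4).
    Reduce coefficients mod 4: 1·t ≡ 3 (mod 4).
    So t ≡ 3 (mod 4).
    Then x = 9 + 17·3 = 60, valid modulo lcm(17, 4) = 68: x ≡ 60 (mod 68).
  Combine with x ≡ 10 (mod 11); new modulus lcm = 748.
    Write x = 60 + 68·t and substitute into x ≡ 10 (mod 11): 68·t ≡ 10 − 60 = -50 (mod 11).
    Reduce coefficients mod 11: 2·t ≡ 5 (mod 11).
    The inverse of 2 mod 11 is 6 (since 2·6 = 12 = 1·11 + 1), so t ≡ 6·5 = 30 ≡ 8 (mod 11).
    Then x = 60 + 68·8 = 604, valid modulo lcm(68, 11) = 748: x ≡ 604 (mod 748).
  Combine with x ≡ 3 (mod 7); new modulus lcm = 5236.
    Write x = 604 + 748·t and substitute into x ≡ 3 (mod 7): 748·t ≡ 3 − 604 = -601 (mod 7).
    Reduce coefficients mod 7: 6·t ≡ 1 (mod 7).
    The inverse of 6 mod 7 is 6 (since 6·6 = 36 = 5·7 + 1), so t ≡ 6·1 = 6 ≡ 6 (mod 7).
    Then x = 604 + 748·6 = 5092, valid modulo lcm(748, 7) = 5236: x ≡ 5092 (mod 5236).
  Combine with x ≡ 0 (mod 3); new modulus lcm = 15708.
    Write x = 5092 + 5236·t and substitute into x ≡ 0 (mod 3): 5236·t ≡ 0 − 5092 = -5092 (mod 3).
    Reduce coefficients mod 3: 1·t ≡ 2 (mod 3).
    So t ≡ 2 (mod 3).
    Then x = 5092 + 5236·2 = 15564, valid modulo lcm(5236, 3) = 15708: x ≡ 15564 (mod 15708).
Verify against each original: 15564 mod 17 = 9, 15564 mod 4 = 0, 15564 mod 11 = 10, 15564 mod 7 = 3, 15564 mod 3 = 0.

x ≡ 15564 (mod 15708).


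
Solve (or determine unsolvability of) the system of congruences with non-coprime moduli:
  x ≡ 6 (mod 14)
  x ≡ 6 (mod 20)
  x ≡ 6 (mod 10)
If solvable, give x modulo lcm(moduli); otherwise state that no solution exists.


Moduli 14, 20, 10 are not pairwise coprime, so CRT works modulo lcm(m_i) when all pairwise compatibility conditions hold.
Pairwise compatibility: gcd(m_i, m_j) must divide a_i - a_j for every pair.
Merge one congruence at a time:
  Start: x ≡ 6 (mod 14).
  Combine with x ≡ 6 (mod 20): gcd(14, 20) = 2; 6 - 6 = 0, which IS divisible by 2, so compatible.
    Write x = 6 + 14·t and substitute into x ≡ 6 (mod 20): 14·t ≡ 6 − 6 = 0 (mod 20).
    Divide the congruence (and modulus) by g = 2: 7·t ≡ 0 (mod 10).
    The inverse of 7 mod 10 is 3 (since 7·3 = 21 = 2·10 + 1), so t ≡ 3·0 = 0 ≡ 0 (mod 10).
    Then x = 6 + 14·0 = 6, valid modulo lcm(14, 20) = 140: x ≡ 6 (mod 140).
  Combine with x ≡ 6 (mod 10): gcd(140, 10) = 10; 6 - 6 = 0, which IS divisible by 10, so compatible.
    Write x = 6 + 140·t and substitute into x ≡ 6 (mod 10): 140·t ≡ 6 − 6 = 0 (mod 10).
    Divide the congruence (and modulus) by g = 10: 14·t ≡ 0 (mod 1).
    Modulo 1 every t works; take t = 0.
    Then x = 6 + 140·0 = 6, valid modulo lcm(140, 10) = 140: x ≡ 6 (mod 140).
Verify: 6 mod 14 = 6, 6 mod 20 = 6, 6 mod 10 = 6.

x ≡ 6 (mod 140).


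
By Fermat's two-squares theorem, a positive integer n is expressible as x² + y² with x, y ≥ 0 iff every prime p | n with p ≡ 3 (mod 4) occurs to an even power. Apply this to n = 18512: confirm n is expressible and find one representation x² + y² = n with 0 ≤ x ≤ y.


Step 1: Factor n = 18512 = 2^4 · 13 · 89.
Step 2: Check the mod-4 condition on each prime factor: 2 = 2 (special); 13 ≡ 1 (mod 4), exponent 1; 89 ≡ 1 (mod 4), exponent 1.
All primes ≡ 3 (mod 4) appear to even exponent (or don't appear), so by the two-squares theorem n IS expressible as a sum of two squares.
Step 3: Build a representation. Group n = k² · m with k = 4 and m = 13 · 89 = 1157 (a product of primes ≡ 1 (mod 4)); a representation of m scales to one of n via (k·x)² + (k·y)² = k²(x² + y²). Each prime p ≡ 1 (mod 4) is itself a sum of two squares; find a² by testing p − a² for a perfect square:
  13: 13 − 1² = 12, 13 − 2² = 9 = 3² ⇒ 13 = 2² + 3².
  89: 89 − 1² = 88, 89 − 2² = 85, 89 − 3² = 80, 89 − 4² = 73, 89 − 5² = 64 = 8² ⇒ 89 = 5² + 8².
  Combine using the Brahmagupta–Fibonacci identity (a² + b²)(c² + d²) = (ac − bd)² + (ad + bc)² = (ac + bd)² + (ad − bc)²:
  13 · 89 = 1157: from (2² + 3²)(5² + 8²), take (2·5 − 3·8, 2·8 + 3·5) = (10 − 24, 16 + 15) = (-14, 31); dropping signs (only squares matter) gives (14, 31); check 14² + 31² = 196 + 961 = 1157 ✓.
  Scale by k = 4: (4·14, 4·31) = (56, 124).
Step 4: Order so x ≤ y and verify: 56² + 124² = 3136 + 15376 = 18512 = n. ✓

n = 18512 = 56² + 124² (one valid representation with x ≤ y).


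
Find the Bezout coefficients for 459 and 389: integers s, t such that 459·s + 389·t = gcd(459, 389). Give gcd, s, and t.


Euclidean algorithm on (459, 389) — divide until remainder is 0:
  459 = 1 · 389 + 70
  389 = 5 · 70 + 39
  70 = 1 · 39 + 31
  39 = 1 · 31 + 8
  31 = 3 · 8 + 7
  8 = 1 · 7 + 1
  7 = 7 · 1 + 0
gcd(459, 389) = 1.
Track Bezout coefficients alongside the remainders: start with r₀ = 459 = a·1 + b·0 (s = 1, t = 0) and r₁ = 389 = a·0 + b·1 (s = 0, t = 1); each new remainder r_{k+1} = r_{k-1} − q_k·r_k inherits s_{k+1} = s_{k-1} − q_k·s_k, t_{k+1} = t_{k-1} − q_k·t_k, so r_k = a·s_k + b·t_k at every step:
  q = 1: r = 70, s = 1 − 1·0 = 1, t = 0 − 1·1 = -1  (check: 459·1 + 389·(-1) = 70)
  q = 5: r = 39, s = 0 − 5·1 = -5, t = 1 − 5·(-1) = 6  (check: 459·(-5) + 389·6 = 39)
  q = 1: r = 31, s = 1 − 1·(-5) = 6, t = -1 − 1·6 = -7  (check: 459·6 + 389·(-7) = 31)
  q = 1: r = 8, s = -5 − 1·6 = -11, t = 6 − 1·(-7) = 13  (check: 459·(-11) + 389·13 = 8)
  q = 3: r = 7, s = 6 − 3·(-11) = 39, t = -7 − 3·13 = -46  (check: 459·39 + 389·(-46) = 7)
  q = 1: r = 1, s = -11 − 1·39 = -50, t = 13 − 1·(-46) = 59  (check: 459·(-50) + 389·59 = 1)
The row with r = 1 (the gcd) gives the Bezout coefficients s = -50, t = 59.
Result: 459 · (-50) + 389 · (59) = 1.

gcd(459, 389) = 1; s = -50, t = 59 (check: 459·(-50) + 389·59 = 1).


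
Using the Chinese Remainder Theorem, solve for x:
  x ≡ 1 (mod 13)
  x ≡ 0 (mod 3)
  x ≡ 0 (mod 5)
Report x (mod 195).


Moduli 13, 3, 5 are pairwise coprime; by CRT there is a unique solution modulo M = 13 · 3 · 5 = 195.
Solve pairwise, accumulating the modulus:
  Start with x ≡ 1 (mod 13).
  Combine with x ≡ 0 (mod 3): since gcd(13, 3) = 1, we get a unique residue mod 39.
    Write x = 1 + 13·t and substitute into x ≡ 0 (mod 3): 13·t ≡ 0 − 1 = -1 (mod 3).
    Reduce coefficients mod 3: 1·t ≡ 2 (mod 3).
    So t ≡ 2 (mod 3).
    Then x = 1 + 13·2 = 27, valid modulo lcm(13, 3) = 39: x ≡ 27 (mod 39).
  Combine with x ≡ 0 (mod 5): since gcd(39, 5) = 1, we get a unique residue mod 195.
    Write x = 27 + 39·t and substitute into x ≡ 0 (mod 5): 39·t ≡ 0 − 27 = -27 (mod 5).
    Reduce coefficients mod 5: 4·t ≡ 3 (mod 5).
    The inverse of 4 mod 5 is 4 (since 4·4 = 16 = 3·5 + 1), so t ≡ 4·3 = 12 ≡ 2 (mod 5).
    Then x = 27 + 39·2 = 105, valid modulo lcm(39, 5) = 195: x ≡ 105 (mod 195).
Verify: 105 mod 13 = 1 ✓, 105 mod 3 = 0 ✓, 105 mod 5 = 0 ✓.

x ≡ 105 (mod 195).


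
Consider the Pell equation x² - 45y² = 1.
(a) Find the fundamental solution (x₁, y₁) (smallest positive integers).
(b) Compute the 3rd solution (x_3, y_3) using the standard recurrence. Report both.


Step 1: Find the fundamental solution (x₁, y₁) of x² - 45y² = 1.
  Expand √45 as a continued fraction. a₀ = ⌊√45⌋ = 6; iterate m_{k+1} = d_k·a_k − m_k, d_{k+1} = (45 − m_{k+1}²)/d_k, a_{k+1} = ⌊(a₀ + m_{k+1})/d_{k+1}⌋ (starting m₀ = 0, d₀ = 1), with convergents p_k = a_k·p_{k-1} + p_{k-2}, q_k = a_k·q_{k-1} + q_{k-2} (p₋₁ = 1, q₋₁ = 0):
  k = 0: a₀ = 6; p₀/q₀ = 6/1; p₀² − 45·q₀² = 36 − 45 = -9.
  k = 1: m = 6, d = 9, a = ⌊(6 + 6)/9⌋ = 1; p/q = (1·6 + 1)/(1·1 + 0) = 7/1; p² − 45·q² = 49 − 45 = 4.
  k = 2: m = 3, d = 4, a = ⌊(6 + 3)/4⌋ = 2; p/q = (2·7 + 6)/(2·1 + 1) = 20/3; p² − 45·q² = 400 − 405 = -5.
  k = 3: m = 5, d = 5, a = ⌊(6 + 5)/5⌋ = 2; p/q = (2·20 + 7)/(2·3 + 1) = 47/7; p² − 45·q² = 2209 − 2205 = 4.
  k = 4: m = 5, d = 4, a = ⌊(6 + 5)/4⌋ = 2; p/q = (2·47 + 20)/(2·7 + 3) = 114/17; p² − 45·q² = 12996 − 13005 = -9.
  k = 5: m = 3, d = 9, a = ⌊(6 + 3)/9⌋ = 1; p/q = (1·114 + 47)/(1·17 + 7) = 161/24; p² − 45·q² = 25921 − 25920 = 1.
  The first convergent with p² − 45·q² = 1 gives the fundamental solution (x₁, y₁) = (161, 24).
Step 2: Apply the recurrence (x_{n+1}, y_{n+1}) = (x₁x_n + 45y₁y_n, x₁y_n + y₁x_n) repeatedly.
  From (x_1, y_1) = (161, 24): x_2 = 161·161 + 45·24·24 = 51841; y_2 = 161·24 + 24·161 = 7728.
  From (x_2, y_2) = (51841, 7728): x_3 = 161·51841 + 45·24·7728 = 16692641; y_3 = 161·7728 + 24·51841 = 2488392.
Step 3: Verify x_3² - 45·y_3² = 278644263554881 - 278644263554880 = 1 (should be 1). ✓

(x_1, y_1) = (161, 24); (x_3, y_3) = (16692641, 2488392).


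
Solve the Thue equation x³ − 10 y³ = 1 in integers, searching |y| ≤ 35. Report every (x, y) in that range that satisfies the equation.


The equation is x³ - 10y³ = 1. For fixed y, x³ = 10·y³ + 1, so a solution requires the RHS to be a perfect cube.
Strategy: iterate y from -35 to 35, compute RHS = 10·y³ + 1, and check whether it is a (positive or negative) perfect cube.
Check small values of y:
  y = 0: RHS = 1 = (1)³ ⇒ x = 1 works.
  y = 1: RHS = 11 is not a perfect cube.
  y = -1: RHS = -9 is not a perfect cube.
  y = 2: RHS = 81 is not a perfect cube.
  y = -2: RHS = -79 is not a perfect cube.
  y = 3: RHS = 271 is not a perfect cube.
  y = -3: RHS = -269 is not a perfect cube.
Continuing the search up to |y| = 35 finds no further solutions beyond those listed.
Collected solutions: (1, 0).

Solutions (with |y| ≤ 35): (1, 0).


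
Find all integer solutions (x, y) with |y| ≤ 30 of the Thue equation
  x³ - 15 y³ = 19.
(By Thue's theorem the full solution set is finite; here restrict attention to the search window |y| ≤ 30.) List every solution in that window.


The equation is x³ - 15y³ = 19. For fixed y, x³ = 15·y³ + 19, so a solution requires the RHS to be a perfect cube.
Strategy: iterate y from -30 to 30, compute RHS = 15·y³ + 19, and check whether it is a (positive or negative) perfect cube.
Check small values of y:
  y = 0: RHS = 19 is not a perfect cube.
  y = 1: RHS = 34 is not a perfect cube.
  y = -1: RHS = 4 is not a perfect cube.
  y = 2: RHS = 139 is not a perfect cube.
  y = -2: RHS = -101 is not a perfect cube.
  y = 3: RHS = 424 is not a perfect cube.
  y = -3: RHS = -386 is not a perfect cube.
Continuing the search up to |y| = 30 finds no solutions either.
No (x, y) in the scanned range satisfies the equation.

No integer solutions with |y| ≤ 30.


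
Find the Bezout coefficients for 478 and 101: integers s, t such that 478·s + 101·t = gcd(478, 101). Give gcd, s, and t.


Euclidean algorithm on (478, 101) — divide until remainder is 0:
  478 = 4 · 101 + 74
  101 = 1 · 74 + 27
  74 = 2 · 27 + 20
  27 = 1 · 20 + 7
  20 = 2 · 7 + 6
  7 = 1 · 6 + 1
  6 = 6 · 1 + 0
gcd(478, 101) = 1.
Track Bezout coefficients alongside the remainders: start with r₀ = 478 = a·1 + b·0 (s = 1, t = 0) and r₁ = 101 = a·0 + b·1 (s = 0, t = 1); each new remainder r_{k+1} = r_{k-1} − q_k·r_k inherits s_{k+1} = s_{k-1} − q_k·s_k, t_{k+1} = t_{k-1} − q_k·t_k, so r_k = a·s_k + b·t_k at every step:
  q = 4: r = 74, s = 1 − 4·0 = 1, t = 0 − 4·1 = -4  (check: 478·1 + 101·(-4) = 74)
  q = 1: r = 27, s = 0 − 1·1 = -1, t = 1 − 1·(-4) = 5  (check: 478·(-1) + 101·5 = 27)
  q = 2: r = 20, s = 1 − 2·(-1) = 3, t = -4 − 2·5 = -14  (check: 478·3 + 101·(-14) = 20)
  q = 1: r = 7, s = -1 − 1·3 = -4, t = 5 − 1·(-14) = 19  (check: 478·(-4) + 101·19 = 7)
  q = 2: r = 6, s = 3 − 2·(-4) = 11, t = -14 − 2·19 = -52  (check: 478·11 + 101·(-52) = 6)
  q = 1: r = 1, s = -4 − 1·11 = -15, t = 19 − 1·(-52) = 71  (check: 478·(-15) + 101·71 = 1)
The row with r = 1 (the gcd) gives the Bezout coefficients s = -15, t = 71.
Result: 478 · (-15) + 101 · (71) = 1.

gcd(478, 101) = 1; s = -15, t = 71 (check: 478·(-15) + 101·71 = 1).


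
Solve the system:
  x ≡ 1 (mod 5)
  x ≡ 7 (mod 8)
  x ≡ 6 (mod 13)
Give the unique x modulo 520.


Moduli 5, 8, 13 are pairwise coprime; by CRT there is a unique solution modulo M = 5 · 8 · 13 = 520.
Solve pairwise, accumulating the modulus:
  Start with x ≡ 1 (mod 5).
  Combine with x ≡ 7 (mod 8): since gcd(5, 8) = 1, we get a unique residue mod 40.
    Write x = 1 + 5·t and substitute into x ≡ 7 (mod 8): 5·t ≡ 7 − 1 = 6 (mod 8).
    The inverse of 5 mod 8 is 5 (since 5·5 = 25 = 3·8 + 1), so t ≡ 5·6 = 30 ≡ 6 (mod 8).
    Then x = 1 + 5·6 = 31, valid modulo lcm(5, 8) = 40: x ≡ 31 (mod 40).
  Combine with x ≡ 6 (mod 13): since gcd(40, 13) = 1, we get a unique residue mod 520.
    Write x = 31 + 40·t and substitute into x ≡ 6 (mod 13): 40·t ≡ 6 − 31 = -25 (mod 13).
    Reduce coefficients mod 13: 1·t ≡ 1 (mod 13).
    So t ≡ 1 (mod 13).
    Then x = 31 + 40·1 = 71, valid modulo lcm(40, 13) = 520: x ≡ 71 (mod 520).
Verify: 71 mod 5 = 1 ✓, 71 mod 8 = 7 ✓, 71 mod 13 = 6 ✓.

x ≡ 71 (mod 520).


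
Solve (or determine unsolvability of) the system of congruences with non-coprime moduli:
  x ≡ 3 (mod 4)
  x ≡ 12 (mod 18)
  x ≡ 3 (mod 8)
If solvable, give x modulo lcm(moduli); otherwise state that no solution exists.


Moduli 4, 18, 8 are not pairwise coprime, so CRT works modulo lcm(m_i) when all pairwise compatibility conditions hold.
Pairwise compatibility: gcd(m_i, m_j) must divide a_i - a_j for every pair.
Merge one congruence at a time:
  Start: x ≡ 3 (mod 4).
  Combine with x ≡ 12 (mod 18): gcd(4, 18) = 2, and 12 - 3 = 9 is NOT divisible by 2.
    ⇒ system is inconsistent (no integer solution).

No solution (the system is inconsistent).


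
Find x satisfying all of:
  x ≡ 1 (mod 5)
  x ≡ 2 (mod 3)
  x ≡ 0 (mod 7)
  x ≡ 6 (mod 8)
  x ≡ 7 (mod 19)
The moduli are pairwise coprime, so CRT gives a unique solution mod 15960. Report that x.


Product of moduli M = 5 · 3 · 7 · 8 · 19 = 15960.
Merge one congruence at a time:
  Start: x ≡ 1 (mod 5).
  Combine with x ≡ 2 (mod 3); new modulus lcm = 15.
    Write x = 1 + 5·t and substitute into x ≡ 2 (mod 3): 5·t ≡ 2 − 1 = 1 (mod 3).
    Reduce coefficients mod 3: 2·t ≡ 1 (mod 3).
    The inverse of 2 mod 3 is 2 (since 2·2 = 4 = 1·3 + 1), so t ≡ 2·1 = 2 ≡ 2 (mod 3).
    Then x = 1 + 5·2 = 11, valid modulo lcm(5, 3) = 15: x ≡ 11 (mod 15).
  Combine with x ≡ 0 (mod 7); new modulus lcm = 105.
    Write x = 11 + 15·t and substitute into x ≡ 0 (mod 7): 15·t ≡ 0 − 11 = -11 (mod 7).
    Reduce coefficients mod 7: 1·t ≡ 3 (mod 7).
    So t ≡ 3 (mod 7).
    Then x = 11 + 15·3 = 56, valid modulo lcm(15, 7) = 105: x ≡ 56 (mod 105).
  Combine with x ≡ 6 (mod 8); new modulus lcm = 840.
    Write x = 56 + 105·t and substitute into x ≡ 6 (mod 8): 105·t ≡ 6 − 56 = -50 (mod 8).
    Reduce coefficients mod 8: 1·t ≡ 6 (mod 8).
    So t ≡ 6 (mod 8).
    Then x = 56 + 105·6 = 686, valid modulo lcm(105, 8) = 840: x ≡ 686 (mod 840).
  Combine with x ≡ 7 (mod 19); new modulus lcm = 15960.
    Write x = 686 + 840·t and substitute into x ≡ 7 (mod 19): 840·t ≡ 7 − 686 = -679 (mod 19).
    Reduce coefficients mod 19: 4·t ≡ 5 (mod 19).
    The inverse of 4 mod 19 is 5 (since 4·5 = 20 = 1·19 + 1), so t ≡ 5·5 = 25 ≡ 6 (mod 19).
    Then x = 686 + 840·6 = 5726, valid modulo lcm(840, 19) = 15960: x ≡ 5726 (mod 15960).
Verify against each original: 5726 mod 5 = 1, 5726 mod 3 = 2, 5726 mod 7 = 0, 5726 mod 8 = 6, 5726 mod 19 = 7.

x ≡ 5726 (mod 15960).


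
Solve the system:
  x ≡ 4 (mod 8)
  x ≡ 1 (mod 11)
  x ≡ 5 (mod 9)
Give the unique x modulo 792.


Moduli 8, 11, 9 are pairwise coprime; by CRT there is a unique solution modulo M = 8 · 11 · 9 = 792.
Solve pairwise, accumulating the modulus:
  Start with x ≡ 4 (mod 8).
  Combine with x ≡ 1 (mod 11): since gcd(8, 11) = 1, we get a unique residue mod 88.
    Write x = 4 + 8·t and substitute into x ≡ 1 (mod 11): 8·t ≡ 1 − 4 = -3 (mod 11).
    Reduce coefficients mod 11: 8·t ≡ 8 (mod 11).
    The inverse of 8 mod 11 is 7 (since 8·7 = 56 = 5·11 + 1), so t ≡ 7·8 = 56 ≡ 1 (mod 11).
    Then x = 4 + 8·1 = 12, valid modulo lcm(8, 11) = 88: x ≡ 12 (mod 88).
  Combine with x ≡ 5 (mod 9): since gcd(88, 9) = 1, we get a unique residue mod 792.
    Write x = 12 + 88·t and substitute into x ≡ 5 (mod 9): 88·t ≡ 5 − 12 = -7 (mod 9).
    Reduce coefficients mod 9: 7·t ≡ 2 (mod 9).
    The inverse of 7 mod 9 is 4 (since 7·4 = 28 = 3·9 + 1), so t ≡ 4·2 = 8 ≡ 8 (mod 9).
    Then x = 12 + 88·8 = 716, valid modulo lcm(88, 9) = 792: x ≡ 716 (mod 792).
Verify: 716 mod 8 = 4 ✓, 716 mod 11 = 1 ✓, 716 mod 9 = 5 ✓.

x ≡ 716 (mod 792).


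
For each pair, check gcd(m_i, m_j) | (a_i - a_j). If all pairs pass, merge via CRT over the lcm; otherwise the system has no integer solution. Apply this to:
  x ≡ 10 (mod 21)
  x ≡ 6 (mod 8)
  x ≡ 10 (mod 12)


Moduli 21, 8, 12 are not pairwise coprime, so CRT works modulo lcm(m_i) when all pairwise compatibility conditions hold.
Pairwise compatibility: gcd(m_i, m_j) must divide a_i - a_j for every pair.
Merge one congruence at a time:
  Start: x ≡ 10 (mod 21).
  Combine with x ≡ 6 (mod 8): gcd(21, 8) = 1; 6 - 10 = -4, which IS divisible by 1, so compatible.
    Write x = 10 + 21·t and substitute into x ≡ 6 (mod 8): 21·t ≡ 6 − 10 = -4 (mod 8).
    Reduce coefficients mod 8: 5·t ≡ 4 (mod 8).
    The inverse of 5 mod 8 is 5 (since 5·5 = 25 = 3·8 + 1), so t ≡ 5·4 = 20 ≡ 4 (mod 8).
    Then x = 10 + 21·4 = 94, valid modulo lcm(21, 8) = 168: x ≡ 94 (mod 168).
  Combine with x ≡ 10 (mod 12): gcd(168, 12) = 12; 10 - 94 = -84, which IS divisible by 12, so compatible.
    Write x = 94 + 168·t and substitute into x ≡ 10 (mod 12): 168·t ≡ 10 − 94 = -84 (mod 12).
    Divide the congruence (and modulus) by g = 12: 14·t ≡ -7 (mod 1).
    Modulo 1 every t works; take t = 0.
    Then x = 94 + 168·0 = 94, valid modulo lcm(168, 12) = 168: x ≡ 94 (mod 168).
Verify: 94 mod 21 = 10, 94 mod 8 = 6, 94 mod 12 = 10.

x ≡ 94 (mod 168).


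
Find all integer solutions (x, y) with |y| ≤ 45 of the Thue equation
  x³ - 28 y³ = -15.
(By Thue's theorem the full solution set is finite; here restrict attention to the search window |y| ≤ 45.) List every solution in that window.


The equation is x³ - 28y³ = -15. For fixed y, x³ = 28·y³ − 15, so a solution requires the RHS to be a perfect cube.
Strategy: iterate y from -45 to 45, compute RHS = 28·y³ − 15, and check whether it is a (positive or negative) perfect cube.
Check small values of y:
  y = 0: RHS = -15 is not a perfect cube.
  y = 1: RHS = 13 is not a perfect cube.
  y = -1: RHS = -43 is not a perfect cube.
  y = 2: RHS = 209 is not a perfect cube.
  y = -2: RHS = -239 is not a perfect cube.
  y = 3: RHS = 741 is not a perfect cube.
  y = -3: RHS = -771 is not a perfect cube.
Continuing the search up to |y| = 45 finds no solutions either.
No (x, y) in the scanned range satisfies the equation.

No integer solutions with |y| ≤ 45.


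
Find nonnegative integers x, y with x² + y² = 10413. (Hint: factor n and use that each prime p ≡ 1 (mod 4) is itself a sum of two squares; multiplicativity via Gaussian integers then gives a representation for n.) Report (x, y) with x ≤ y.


Step 1: Factor n = 10413 = 3^2 · 13 · 89.
Step 2: Check the mod-4 condition on each prime factor: 3 ≡ 3 (mod 4), exponent 2 (must be even); 13 ≡ 1 (mod 4), exponent 1; 89 ≡ 1 (mod 4), exponent 1.
All primes ≡ 3 (mod 4) appear to even exponent (or don't appear), so by the two-squares theorem n IS expressible as a sum of two squares.
Step 3: Build a representation. Group n = k² · m with k = 3 and m = 13 · 89 = 1157 (a product of primes ≡ 1 (mod 4)); a representation of m scales to one of n via (k·x)² + (k·y)² = k²(x² + y²). Each prime p ≡ 1 (mod 4) is itself a sum of two squares; find a² by testing p − a² for a perfect square:
  13: 13 − 1² = 12, 13 − 2² = 9 = 3² ⇒ 13 = 2² + 3².
  89: 89 − 1² = 88, 89 − 2² = 85, 89 − 3² = 80, 89 − 4² = 73, 89 − 5² = 64 = 8² ⇒ 89 = 5² + 8².
  Combine using the Brahmagupta–Fibonacci identity (a² + b²)(c² + d²) = (ac − bd)² + (ad + bc)² = (ac + bd)² + (ad − bc)²:
  13 · 89 = 1157: from (2² + 3²)(5² + 8²), take (2·5 − 3·8, 2·8 + 3·5) = (10 − 24, 16 + 15) = (-14, 31); dropping signs (only squares matter) gives (14, 31); check 14² + 31² = 196 + 961 = 1157 ✓.
  Scale by k = 3: (3·14, 3·31) = (42, 93).
Step 4: Order so x ≤ y and verify: 42² + 93² = 1764 + 8649 = 10413 = n. ✓

n = 10413 = 42² + 93² (one valid representation with x ≤ y).


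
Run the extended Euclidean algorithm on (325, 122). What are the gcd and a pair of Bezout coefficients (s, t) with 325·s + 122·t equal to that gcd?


Euclidean algorithm on (325, 122) — divide until remainder is 0:
  325 = 2 · 122 + 81
  122 = 1 · 81 + 41
  81 = 1 · 41 + 40
  41 = 1 · 40 + 1
  40 = 40 · 1 + 0
gcd(325, 122) = 1.
Track Bezout coefficients alongside the remainders: start with r₀ = 325 = a·1 + b·0 (s = 1, t = 0) and r₁ = 122 = a·0 + b·1 (s = 0, t = 1); each new remainder r_{k+1} = r_{k-1} − q_k·r_k inherits s_{k+1} = s_{k-1} − q_k·s_k, t_{k+1} = t_{k-1} − q_k·t_k, so r_k = a·s_k + b·t_k at every step:
  q = 2: r = 81, s = 1 − 2·0 = 1, t = 0 − 2·1 = -2  (check: 325·1 + 122·(-2) = 81)
  q = 1: r = 41, s = 0 − 1·1 = -1, t = 1 − 1·(-2) = 3  (check: 325·(-1) + 122·3 = 41)
  q = 1: r = 40, s = 1 − 1·(-1) = 2, t = -2 − 1·3 = -5  (check: 325·2 + 122·(-5) = 40)
  q = 1: r = 1, s = -1 − 1·2 = -3, t = 3 − 1·(-5) = 8  (check: 325·(-3) + 122·8 = 1)
The row with r = 1 (the gcd) gives the Bezout coefficients s = -3, t = 8.
Result: 325 · (-3) + 122 · (8) = 1.

gcd(325, 122) = 1; s = -3, t = 8 (check: 325·(-3) + 122·8 = 1).


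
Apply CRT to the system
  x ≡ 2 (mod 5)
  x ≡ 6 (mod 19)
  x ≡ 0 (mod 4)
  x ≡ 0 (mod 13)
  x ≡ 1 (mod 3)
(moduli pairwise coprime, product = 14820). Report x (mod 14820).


Product of moduli M = 5 · 19 · 4 · 13 · 3 = 14820.
Merge one congruence at a time:
  Start: x ≡ 2 (mod 5).
  Combine with x ≡ 6 (mod 19); new modulus lcm = 95.
    Write x = 2 + 5·t and substitute into x ≡ 6 (mod 19): 5·t ≡ 6 − 2 = 4 (mod 19).
    The inverse of 5 mod 19 is 4 (since 5·4 = 20 = 1·19 + 1), so t ≡ 4·4 = 16 ≡ 16 (mod 19).
    Then x = 2 + 5·16 = 82, valid modulo lcm(5, 19) = 95: x ≡ 82 (mod 95).
  Combine with x ≡ 0 (mod 4); new modulus lcm = 380.
    Write x = 82 + 95·t and substitute into x ≡ 0 (mod 4): 95·t ≡ 0 − 82 = -82 (mod 4).
    Reduce coefficients mod 4: 3·t ≡ 2 (mod 4).
    The inverse of 3 mod 4 is 3 (since 3·3 = 9 = 2·4 + 1), so t ≡ 3·2 = 6 ≡ 2 (mod 4).
    Then x = 82 + 95·2 = 272, valid modulo lcm(95, 4) = 380: x ≡ 272 (mod 380).
  Combine with x ≡ 0 (mod 13); new modulus lcm = 4940.
    Write x = 272 + 380·t and substitute into x ≡ 0 (mod 13): 380·t ≡ 0 − 272 = -272 (mod 13).
    Reduce coefficients mod 13: 3·t ≡ 1 (mod 13).
    The inverse of 3 mod 13 is 9 (since 3·9 = 27 = 2·13 + 1), so t ≡ 9·1 = 9 ≡ 9 (mod 13).
    Then x = 272 + 380·9 = 3692, valid modulo lcm(380, 13) = 4940: x ≡ 3692 (mod 4940).
  Combine with x ≡ 1 (mod 3); new modulus lcm = 14820.
    Write x = 3692 + 4940·t and substitute into x ≡ 1 (mod 3): 4940·t ≡ 1 − 3692 = -3691 (mod 3).
    Reduce coefficients mod 3: 2·t ≡ 2 (mod 3).
    The inverse of 2 mod 3 is 2 (since 2·2 = 4 = 1·3 + 1), so t ≡ 2·2 = 4 ≡ 1 (mod 3).
    Then x = 3692 + 4940·1 = 8632, valid modulo lcm(4940, 3) = 14820: x ≡ 8632 (mod 14820).
Verify against each original: 8632 mod 5 = 2, 8632 mod 19 = 6, 8632 mod 4 = 0, 8632 mod 13 = 0, 8632 mod 3 = 1.

x ≡ 8632 (mod 14820).


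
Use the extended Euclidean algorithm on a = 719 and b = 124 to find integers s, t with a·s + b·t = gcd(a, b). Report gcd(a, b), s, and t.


Euclidean algorithm on (719, 124) — divide until remainder is 0:
  719 = 5 · 124 + 99
  124 = 1 · 99 + 25
  99 = 3 · 25 + 24
  25 = 1 · 24 + 1
  24 = 24 · 1 + 0
gcd(719, 124) = 1.
Track Bezout coefficients alongside the remainders: start with r₀ = 719 = a·1 + b·0 (s = 1, t = 0) and r₁ = 124 = a·0 + b·1 (s = 0, t = 1); each new remainder r_{k+1} = r_{k-1} − q_k·r_k inherits s_{k+1} = s_{k-1} − q_k·s_k, t_{k+1} = t_{k-1} − q_k·t_k, so r_k = a·s_k + b·t_k at every step:
  q = 5: r = 99, s = 1 − 5·0 = 1, t = 0 − 5·1 = -5  (check: 719·1 + 124·(-5) = 99)
  q = 1: r = 25, s = 0 − 1·1 = -1, t = 1 − 1·(-5) = 6  (check: 719·(-1) + 124·6 = 25)
  q = 3: r = 24, s = 1 − 3·(-1) = 4, t = -5 − 3·6 = -23  (check: 719·4 + 124·(-23) = 24)
  q = 1: r = 1, s = -1 − 1·4 = -5, t = 6 − 1·(-23) = 29  (check: 719·(-5) + 124·29 = 1)
The row with r = 1 (the gcd) gives the Bezout coefficients s = -5, t = 29.
Result: 719 · (-5) + 124 · (29) = 1.

gcd(719, 124) = 1; s = -5, t = 29 (check: 719·(-5) + 124·29 = 1).


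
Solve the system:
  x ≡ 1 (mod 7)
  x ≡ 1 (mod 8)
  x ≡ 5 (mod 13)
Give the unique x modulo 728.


Moduli 7, 8, 13 are pairwise coprime; by CRT there is a unique solution modulo M = 7 · 8 · 13 = 728.
Solve pairwise, accumulating the modulus:
  Start with x ≡ 1 (mod 7).
  Combine with x ≡ 1 (mod 8): since gcd(7, 8) = 1, we get a unique residue mod 56.
    Write x = 1 + 7·t and substitute into x ≡ 1 (mod 8): 7·t ≡ 1 − 1 = 0 (mod 8).
    The inverse of 7 mod 8 is 7 (since 7·7 = 49 = 6·8 + 1), so t ≡ 7·0 = 0 ≡ 0 (mod 8).
    Then x = 1 + 7·0 = 1, valid modulo lcm(7, 8) = 56: x ≡ 1 (mod 56).
  Combine with x ≡ 5 (mod 13): since gcd(56, 13) = 1, we get a unique residue mod 728.
    Write x = 1 + 56·t and substitute into x ≡ 5 (mod 13): 56·t ≡ 5 − 1 = 4 (mod 13).
    Reduce coefficients mod 13: 4·t ≡ 4 (mod 13).
    The inverse of 4 mod 13 is 10 (since 4·10 = 40 = 3·13 + 1), so t ≡ 10·4 = 40 ≡ 1 (mod 13).
    Then x = 1 + 56·1 = 57, valid modulo lcm(56, 13) = 728: x ≡ 57 (mod 728).
Verify: 57 mod 7 = 1 ✓, 57 mod 8 = 1 ✓, 57 mod 13 = 5 ✓.

x ≡ 57 (mod 728).


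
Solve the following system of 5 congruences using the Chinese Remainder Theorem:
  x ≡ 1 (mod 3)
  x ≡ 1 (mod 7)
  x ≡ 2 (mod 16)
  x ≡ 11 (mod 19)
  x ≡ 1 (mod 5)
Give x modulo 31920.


Product of moduli M = 3 · 7 · 16 · 19 · 5 = 31920.
Merge one congruence at a time:
  Start: x ≡ 1 (mod 3).
  Combine with x ≡ 1 (mod 7); new modulus lcm = 21.
    Write x = 1 + 3·t and substitute into x ≡ 1 (mod 7): 3·t ≡ 1 − 1 = 0 (mod 7).
    The inverse of 3 mod 7 is 5 (since 3·5 = 15 = 2·7 + 1), so t ≡ 5·0 = 0 ≡ 0 (mod 7).
    Then x = 1 + 3·0 = 1, valid modulo lcm(3, 7) = 21: x ≡ 1 (mod 21).
  Combine with x ≡ 2 (mod 16); new modulus lcm = 336.
    Write x = 1 + 21·t and substitute into x ≡ 2 (mod 16): 21·t ≡ 2 − 1 = 1 (mod 16).
    Reduce coefficients mod 16: 5·t ≡ 1 (mod 16).
    The inverse of 5 mod 16 is 13 (since 5·13 = 65 = 4·16 + 1), so t ≡ 13·1 = 13 ≡ 13 (mod 16).
    Then x = 1 + 21·13 = 274, valid modulo lcm(21, 16) = 336: x ≡ 274 (mod 336).
  Combine with x ≡ 11 (mod 19); new modulus lcm = 6384.
    Write x = 274 + 336·t and substitute into x ≡ 11 (mod 19): 336·t ≡ 11 − 274 = -263 (mod 19).
    Reduce coefficients mod 19: 13·t ≡ 3 (mod 19).
    The inverse of 13 mod 19 is 3 (since 13·3 = 39 = 2·19 + 1), so t ≡ 3·3 = 9 ≡ 9 (mod 19).
    Then x = 274 + 336·9 = 3298, valid modulo lcm(336, 19) = 6384: x ≡ 3298 (mod 6384).
  Combine with x ≡ 1 (mod 5); new modulus lcm = 31920.
    Write x = 3298 + 6384·t and substitute into x ≡ 1 (mod 5): 6384·t ≡ 1 − 3298 = -3297 (mod 5).
    Reduce coefficients mod 5: 4·t ≡ 3 (mod 5).
    The inverse of 4 mod 5 is 4 (since 4·4 = 16 = 3·5 + 1), so t ≡ 4·3 = 12 ≡ 2 (mod 5).
    Then x = 3298 + 6384·2 = 16066, valid modulo lcm(6384, 5) = 31920: x ≡ 16066 (mod 31920).
Verify against each original: 16066 mod 3 = 1, 16066 mod 7 = 1, 16066 mod 16 = 2, 16066 mod 19 = 11, 16066 mod 5 = 1.

x ≡ 16066 (mod 31920).
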